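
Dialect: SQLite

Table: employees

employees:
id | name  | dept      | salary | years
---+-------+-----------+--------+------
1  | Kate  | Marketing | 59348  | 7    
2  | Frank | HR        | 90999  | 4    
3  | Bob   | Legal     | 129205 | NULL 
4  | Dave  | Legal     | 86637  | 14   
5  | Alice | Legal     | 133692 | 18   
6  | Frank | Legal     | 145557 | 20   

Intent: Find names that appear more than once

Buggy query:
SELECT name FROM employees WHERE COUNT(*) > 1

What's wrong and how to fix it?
Bug: WHERE can't reference COUNT(*); aggregates are computed after WHERE

Fix: GROUP BY name, then filter groups with HAVING COUNT(*) > 1

Corrected query:
SELECT name FROM employees GROUP BY name HAVING COUNT(*) > 1

Result:
name 
-----
Frank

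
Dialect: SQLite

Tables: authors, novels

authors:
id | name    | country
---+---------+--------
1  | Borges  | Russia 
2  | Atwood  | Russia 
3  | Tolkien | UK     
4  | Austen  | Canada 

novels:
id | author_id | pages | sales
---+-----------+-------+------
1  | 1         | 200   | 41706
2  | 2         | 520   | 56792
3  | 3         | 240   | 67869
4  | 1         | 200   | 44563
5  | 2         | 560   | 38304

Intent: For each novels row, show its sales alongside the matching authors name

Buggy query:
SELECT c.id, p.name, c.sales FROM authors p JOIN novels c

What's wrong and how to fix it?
Bug: Missing join condition: each novels row is matched to all authors rows instead of just its own

Fix: Specify the join condition linking the foreign key to the parent id

Corrected query:
SELECT c.id, p.name, c.sales FROM authors p JOIN novels c ON c.author_id = p.id

Result:
id | name    | sales
---+---------+------
1  | Borges  | 41706
2  | Atwood  | 56792
3  | Tolkien | 67869
4  | Borges  | 44563
5  | Atwood  | 38304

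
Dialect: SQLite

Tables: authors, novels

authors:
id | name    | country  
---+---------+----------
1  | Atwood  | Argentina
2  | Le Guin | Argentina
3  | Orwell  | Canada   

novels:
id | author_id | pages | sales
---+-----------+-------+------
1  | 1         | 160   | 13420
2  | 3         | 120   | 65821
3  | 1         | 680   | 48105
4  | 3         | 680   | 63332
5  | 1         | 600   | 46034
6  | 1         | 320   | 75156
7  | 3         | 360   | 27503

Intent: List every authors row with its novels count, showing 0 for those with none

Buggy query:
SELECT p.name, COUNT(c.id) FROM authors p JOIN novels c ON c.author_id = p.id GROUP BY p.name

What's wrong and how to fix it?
Bug: INNER JOIN drops authors rows that have no matching novels rows

Fix: Use LEFT JOIN so parents without children still appear (COUNT(c.id) gives 0)

Corrected query:
SELECT p.name, COUNT(c.id) FROM authors p LEFT JOIN novels c ON c.author_id = p.id GROUP BY p.name

Result:
name    | COUNT(c.id)
--------+------------
Atwood  | 4          
Le Guin | 0          
Orwell  | 3          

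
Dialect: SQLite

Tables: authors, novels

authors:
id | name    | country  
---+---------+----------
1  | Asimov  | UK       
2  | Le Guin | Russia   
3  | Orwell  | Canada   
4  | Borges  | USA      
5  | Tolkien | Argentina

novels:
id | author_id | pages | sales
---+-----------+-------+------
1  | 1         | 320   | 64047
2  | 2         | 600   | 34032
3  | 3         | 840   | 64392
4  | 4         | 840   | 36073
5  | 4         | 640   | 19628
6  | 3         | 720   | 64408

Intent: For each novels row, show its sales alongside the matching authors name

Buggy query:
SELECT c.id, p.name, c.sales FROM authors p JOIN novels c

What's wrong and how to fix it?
Bug: Missing join condition: each novels row is matched to all authors rows instead of just its own

Fix: Specify the join condition linking the foreign key to the parent id

Corrected query:
SELECT c.id, p.name, c.sales FROM authors p JOIN novels c ON c.author_id = p.id

Result:
id | name    | sales
---+---------+------
1  | Asimov  | 64047
2  | Le Guin | 34032
3  | Orwell  | 64392
4  | Borges  | 36073
5  | Borges  | 19628
6  | Orwell  | 64408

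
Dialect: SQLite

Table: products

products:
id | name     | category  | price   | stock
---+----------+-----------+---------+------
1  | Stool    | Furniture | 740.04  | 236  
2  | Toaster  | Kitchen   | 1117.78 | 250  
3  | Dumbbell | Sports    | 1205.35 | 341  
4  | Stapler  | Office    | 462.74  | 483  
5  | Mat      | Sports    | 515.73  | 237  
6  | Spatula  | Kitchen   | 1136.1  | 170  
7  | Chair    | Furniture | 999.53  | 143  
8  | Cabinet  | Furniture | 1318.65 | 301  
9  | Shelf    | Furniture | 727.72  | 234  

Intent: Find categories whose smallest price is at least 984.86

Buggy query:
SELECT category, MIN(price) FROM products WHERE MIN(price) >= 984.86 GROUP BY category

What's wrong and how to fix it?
Bug: MIN() in WHERE is a misuse of aggregate

Fix: Replace WHERE with HAVING after the GROUP BY

Corrected query:
SELECT category, MIN(price) FROM products GROUP BY category HAVING MIN(price) >= 984.86

Result:
category | MIN(price)
---------+-----------
Kitchen  | 1117.78   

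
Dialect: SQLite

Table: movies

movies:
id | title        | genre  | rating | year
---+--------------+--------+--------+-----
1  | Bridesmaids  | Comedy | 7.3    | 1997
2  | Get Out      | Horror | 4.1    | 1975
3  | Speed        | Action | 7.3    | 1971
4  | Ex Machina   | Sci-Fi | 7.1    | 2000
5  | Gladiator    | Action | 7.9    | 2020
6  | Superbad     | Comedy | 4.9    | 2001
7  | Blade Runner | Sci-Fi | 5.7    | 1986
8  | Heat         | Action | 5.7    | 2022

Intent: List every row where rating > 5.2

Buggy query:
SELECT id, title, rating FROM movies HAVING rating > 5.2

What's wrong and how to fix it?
Bug: HAVING filters the output of aggregation, but this query has no GROUP BY and no aggregate functions, so SQLite rejects it (HAVING clause on a non-aggregate query); the condition here is per row

Fix: Use WHERE for row-level filtering

Corrected query:
SELECT id, title, rating FROM movies WHERE rating > 5.2

Result:
id | title        | rating
---+--------------+-------
1  | Bridesmaids  | 7.3   
3  | Speed        | 7.3   
4  | Ex Machina   | 7.1   
5  | Gladiator    | 7.9   
7  | Blade Runner | 5.7   
8  | Heat         | 5.7   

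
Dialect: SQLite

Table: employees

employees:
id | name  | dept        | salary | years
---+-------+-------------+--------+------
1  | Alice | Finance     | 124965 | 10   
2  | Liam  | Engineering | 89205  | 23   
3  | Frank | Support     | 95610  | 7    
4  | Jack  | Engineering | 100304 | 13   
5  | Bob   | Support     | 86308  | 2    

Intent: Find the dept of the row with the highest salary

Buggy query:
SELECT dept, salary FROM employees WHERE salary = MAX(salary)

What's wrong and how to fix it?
Bug: WHERE is evaluated per row; an aggregate over the whole table isn't defined there

Fix: Wrap MAX in a scalar subquery so WHERE compares against a single value

Corrected query:
SELECT dept, salary FROM employees WHERE salary = (SELECT MAX(salary) FROM employees)

Result:
dept    | salary
--------+-------
Finance | 124965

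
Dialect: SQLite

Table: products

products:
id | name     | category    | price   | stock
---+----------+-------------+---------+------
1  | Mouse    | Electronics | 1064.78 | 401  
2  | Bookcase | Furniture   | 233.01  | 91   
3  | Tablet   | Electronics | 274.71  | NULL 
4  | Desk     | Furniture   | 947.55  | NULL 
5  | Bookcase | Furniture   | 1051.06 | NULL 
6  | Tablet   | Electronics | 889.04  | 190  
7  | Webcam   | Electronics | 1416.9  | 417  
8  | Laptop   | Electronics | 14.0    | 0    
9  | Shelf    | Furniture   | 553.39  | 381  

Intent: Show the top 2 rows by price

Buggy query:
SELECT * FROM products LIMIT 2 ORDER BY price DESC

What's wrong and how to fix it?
Bug: ORDER BY cannot follow LIMIT; LIMIT is the final clause

Fix: Swap the clauses: ORDER BY first, then LIMIT

Corrected query:
SELECT * FROM products ORDER BY price DESC LIMIT 2

Result:
id | name   | category    | price   | stock
---+--------+-------------+---------+------
7  | Webcam | Electronics | 1416.9  | 417  
1  | Mouse  | Electronics | 1064.78 | 401  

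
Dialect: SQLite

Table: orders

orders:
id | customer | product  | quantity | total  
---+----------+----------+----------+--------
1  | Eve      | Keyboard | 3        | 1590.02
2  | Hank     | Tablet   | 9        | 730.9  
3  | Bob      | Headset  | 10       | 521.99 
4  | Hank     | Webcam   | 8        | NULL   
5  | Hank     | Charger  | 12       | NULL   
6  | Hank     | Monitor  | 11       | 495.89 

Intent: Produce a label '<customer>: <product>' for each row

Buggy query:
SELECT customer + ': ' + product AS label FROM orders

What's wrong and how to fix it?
Bug: SQLite uses || for string concatenation; + coerces text to numbers (yielding 0)

Fix: Replace + with || to concatenate text

Corrected query:
SELECT customer || ': ' || product AS label FROM orders

Result:
label        
-------------
Eve: Keyboard
Hank: Tablet 
Bob: Headset 
Hank: Webcam 
Hank: Charger
Hank: Monitor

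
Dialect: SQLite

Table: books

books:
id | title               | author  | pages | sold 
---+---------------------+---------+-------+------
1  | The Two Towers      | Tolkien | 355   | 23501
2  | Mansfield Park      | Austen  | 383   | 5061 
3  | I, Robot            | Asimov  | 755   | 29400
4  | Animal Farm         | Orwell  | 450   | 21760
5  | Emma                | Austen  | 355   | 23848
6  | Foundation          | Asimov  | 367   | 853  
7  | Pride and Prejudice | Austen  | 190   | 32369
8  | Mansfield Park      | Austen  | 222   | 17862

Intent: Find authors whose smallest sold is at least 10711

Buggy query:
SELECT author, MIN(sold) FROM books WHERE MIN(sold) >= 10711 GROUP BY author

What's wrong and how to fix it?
Bug: MIN() in WHERE is a misuse of aggregate

Fix: Replace WHERE with HAVING after the GROUP BY

Corrected query:
SELECT author, MIN(sold) FROM books GROUP BY author HAVING MIN(sold) >= 10711

Result:
author  | MIN(sold)
--------+----------
Orwell  | 21760    
Tolkien | 23501    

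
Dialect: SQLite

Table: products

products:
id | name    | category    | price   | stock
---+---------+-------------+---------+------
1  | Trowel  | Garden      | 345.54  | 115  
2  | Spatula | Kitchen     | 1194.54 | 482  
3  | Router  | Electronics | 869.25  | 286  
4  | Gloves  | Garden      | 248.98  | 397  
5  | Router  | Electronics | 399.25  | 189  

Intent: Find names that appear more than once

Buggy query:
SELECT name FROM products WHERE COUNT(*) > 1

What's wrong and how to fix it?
Bug: WHERE can't reference COUNT(*); aggregates are computed after WHERE

Fix: Group first, then use HAVING for the count condition

Corrected query:
SELECT name FROM products GROUP BY name HAVING COUNT(*) > 1

Result:
name  
------
Router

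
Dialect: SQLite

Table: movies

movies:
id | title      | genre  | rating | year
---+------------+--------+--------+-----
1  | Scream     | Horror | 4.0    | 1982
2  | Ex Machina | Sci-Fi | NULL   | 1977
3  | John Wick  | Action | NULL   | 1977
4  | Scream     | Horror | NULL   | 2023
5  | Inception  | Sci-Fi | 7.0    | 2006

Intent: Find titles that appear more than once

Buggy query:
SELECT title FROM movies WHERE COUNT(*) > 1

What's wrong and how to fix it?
Bug: COUNT(*) is an aggregate and cannot be used in WHERE

Fix: Group first, then use HAVING for the count condition

Corrected query:
SELECT title FROM movies GROUP BY title HAVING COUNT(*) > 1

Result:
title 
------
Scream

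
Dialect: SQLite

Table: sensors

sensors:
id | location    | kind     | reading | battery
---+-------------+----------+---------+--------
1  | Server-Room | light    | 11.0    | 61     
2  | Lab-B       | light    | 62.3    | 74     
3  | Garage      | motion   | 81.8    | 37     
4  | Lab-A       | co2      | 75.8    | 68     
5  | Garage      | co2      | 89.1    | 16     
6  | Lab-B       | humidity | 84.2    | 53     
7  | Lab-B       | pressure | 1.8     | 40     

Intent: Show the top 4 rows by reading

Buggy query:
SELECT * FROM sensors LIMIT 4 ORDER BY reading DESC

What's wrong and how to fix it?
Bug: LIMIT must come after ORDER BY

Fix: Sort with ORDER BY, then apply LIMIT

Corrected query:
SELECT * FROM sensors ORDER BY reading DESC LIMIT 4

Result:
id | location | kind     | reading | battery
---+----------+----------+---------+--------
5  | Garage   | co2      | 89.1    | 16     
6  | Lab-B    | humidity | 84.2    | 53     
3  | Garage   | motion   | 81.8    | 37     
4  | Lab-A    | co2      | 75.8    | 68     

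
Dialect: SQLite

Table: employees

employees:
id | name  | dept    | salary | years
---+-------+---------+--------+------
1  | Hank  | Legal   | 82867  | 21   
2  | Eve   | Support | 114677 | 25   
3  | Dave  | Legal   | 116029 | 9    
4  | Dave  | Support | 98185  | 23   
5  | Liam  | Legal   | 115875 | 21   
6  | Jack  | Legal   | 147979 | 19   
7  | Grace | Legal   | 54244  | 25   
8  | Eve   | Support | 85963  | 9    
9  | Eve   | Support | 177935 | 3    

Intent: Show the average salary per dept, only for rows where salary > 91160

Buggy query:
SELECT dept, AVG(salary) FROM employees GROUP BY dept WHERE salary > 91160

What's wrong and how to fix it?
Bug: Row-level WHERE must come before GROUP BY in the clause order

Fix: Place WHERE between FROM and GROUP BY

Corrected query:
SELECT dept, AVG(salary) FROM employees WHERE salary > 91160 GROUP BY dept

Result:
dept    | AVG(salary)  
--------+--------------
Legal   | 126627.666667
Support | 130265.666667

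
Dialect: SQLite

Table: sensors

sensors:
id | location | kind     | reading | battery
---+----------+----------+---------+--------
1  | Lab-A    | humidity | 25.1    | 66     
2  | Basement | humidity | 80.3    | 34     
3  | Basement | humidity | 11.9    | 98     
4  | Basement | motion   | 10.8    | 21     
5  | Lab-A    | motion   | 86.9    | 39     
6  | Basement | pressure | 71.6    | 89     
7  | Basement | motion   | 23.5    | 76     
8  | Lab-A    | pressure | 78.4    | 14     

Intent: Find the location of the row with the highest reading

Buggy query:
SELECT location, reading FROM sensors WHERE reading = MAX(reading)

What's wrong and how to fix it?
Bug: MAX(reading) is an aggregate and cannot be used directly in WHERE

Fix: Use a subquery: WHERE reading = (SELECT MAX(reading) FROM sensors)

Corrected query:
SELECT location, reading FROM sensors WHERE reading = (SELECT MAX(reading) FROM sensors)

Result:
location | reading
---------+--------
Lab-A    | 86.9   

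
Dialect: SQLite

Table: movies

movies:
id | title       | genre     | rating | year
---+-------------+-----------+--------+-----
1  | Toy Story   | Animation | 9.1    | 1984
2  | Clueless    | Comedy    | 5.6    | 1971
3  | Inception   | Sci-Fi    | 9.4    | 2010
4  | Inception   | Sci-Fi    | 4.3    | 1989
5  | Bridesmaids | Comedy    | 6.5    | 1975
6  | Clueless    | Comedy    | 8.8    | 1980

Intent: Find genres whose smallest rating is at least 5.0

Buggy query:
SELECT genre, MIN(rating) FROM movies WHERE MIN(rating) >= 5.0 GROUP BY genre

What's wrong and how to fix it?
Bug: MIN() in WHERE is a misuse of aggregate

Fix: Use HAVING for the per-group MIN condition

Corrected query:
SELECT genre, MIN(rating) FROM movies GROUP BY genre HAVING MIN(rating) >= 5.0

Result:
genre     | MIN(rating)
----------+------------
Animation | 9.1        
Comedy    | 5.6        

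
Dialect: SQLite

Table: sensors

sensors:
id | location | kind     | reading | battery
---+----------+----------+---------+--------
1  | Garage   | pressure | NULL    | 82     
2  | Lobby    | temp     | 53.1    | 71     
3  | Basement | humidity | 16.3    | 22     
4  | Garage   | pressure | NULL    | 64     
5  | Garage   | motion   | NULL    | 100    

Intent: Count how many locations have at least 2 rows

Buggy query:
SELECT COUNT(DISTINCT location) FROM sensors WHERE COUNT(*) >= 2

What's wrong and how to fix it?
Bug: WHERE filters individual rows, not groups, so a group-level COUNT is invalid there

Fix: Group first with HAVING COUNT(*) >= 2, then COUNT the resulting groups

Corrected query:
SELECT COUNT(*) FROM (SELECT location FROM sensors GROUP BY location HAVING COUNT(*) >= 2)

Result:
COUNT(*)
--------
1       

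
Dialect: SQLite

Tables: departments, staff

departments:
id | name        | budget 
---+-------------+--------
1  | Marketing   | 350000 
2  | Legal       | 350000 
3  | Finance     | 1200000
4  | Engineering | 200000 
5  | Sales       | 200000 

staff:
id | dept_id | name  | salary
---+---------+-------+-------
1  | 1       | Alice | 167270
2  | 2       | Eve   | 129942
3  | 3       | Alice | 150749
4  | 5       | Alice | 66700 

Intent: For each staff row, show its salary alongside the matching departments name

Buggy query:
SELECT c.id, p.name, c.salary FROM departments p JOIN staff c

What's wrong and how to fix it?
Bug: Missing join condition: each staff row is matched to all departments rows instead of just its own

Fix: Add ON c.dept_id = p.id to the JOIN

Corrected query:
SELECT c.id, p.name, c.salary FROM departments p JOIN staff c ON c.dept_id = p.id

Result:
id | name      | salary
---+-----------+-------
1  | Marketing | 167270
2  | Legal     | 129942
3  | Finance   | 150749
4  | Sales     | 66700 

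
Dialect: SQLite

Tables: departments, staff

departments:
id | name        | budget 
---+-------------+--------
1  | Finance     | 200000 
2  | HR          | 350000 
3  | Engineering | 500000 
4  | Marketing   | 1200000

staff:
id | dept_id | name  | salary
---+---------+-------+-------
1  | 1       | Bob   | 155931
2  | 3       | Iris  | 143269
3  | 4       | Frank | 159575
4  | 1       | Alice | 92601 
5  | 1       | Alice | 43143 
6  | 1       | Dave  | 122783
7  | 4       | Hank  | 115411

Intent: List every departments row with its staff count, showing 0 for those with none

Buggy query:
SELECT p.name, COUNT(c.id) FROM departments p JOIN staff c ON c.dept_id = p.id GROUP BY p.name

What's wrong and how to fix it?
Bug: INNER JOIN drops departments rows that have no matching staff rows

Fix: Switch to LEFT JOIN to retain unmatched parent rows

Corrected query:
SELECT p.name, COUNT(c.id) FROM departments p LEFT JOIN staff c ON c.dept_id = p.id GROUP BY p.name

Result:
name        | COUNT(c.id)
------------+------------
Engineering | 1          
Finance     | 4          
HR          | 0          
Marketing   | 2          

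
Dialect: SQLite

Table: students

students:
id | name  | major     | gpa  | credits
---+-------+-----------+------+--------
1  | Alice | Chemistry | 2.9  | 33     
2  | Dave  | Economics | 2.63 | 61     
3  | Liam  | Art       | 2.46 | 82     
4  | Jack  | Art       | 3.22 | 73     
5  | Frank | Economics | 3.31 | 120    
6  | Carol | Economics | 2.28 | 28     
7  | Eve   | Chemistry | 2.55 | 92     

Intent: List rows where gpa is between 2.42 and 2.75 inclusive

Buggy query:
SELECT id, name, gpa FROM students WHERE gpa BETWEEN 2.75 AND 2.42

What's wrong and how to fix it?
Bug: The bounds are reversed; BETWEEN a AND b requires a <= b to match anything

Fix: Write BETWEEN 2.42 AND 2.75

Corrected query:
SELECT id, name, gpa FROM students WHERE gpa BETWEEN 2.42 AND 2.75

Result:
id | name | gpa 
---+------+-----
2  | Dave | 2.63
3  | Liam | 2.46
7  | Eve  | 2.55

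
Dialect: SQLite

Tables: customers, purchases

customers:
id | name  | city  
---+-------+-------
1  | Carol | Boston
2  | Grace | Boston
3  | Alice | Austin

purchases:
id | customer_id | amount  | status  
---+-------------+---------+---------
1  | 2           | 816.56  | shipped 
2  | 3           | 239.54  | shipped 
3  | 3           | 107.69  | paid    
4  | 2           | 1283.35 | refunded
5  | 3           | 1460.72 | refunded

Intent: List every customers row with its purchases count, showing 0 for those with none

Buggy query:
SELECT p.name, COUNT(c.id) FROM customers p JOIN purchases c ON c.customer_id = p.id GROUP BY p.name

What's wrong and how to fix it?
Bug: INNER JOIN drops customers rows that have no matching purchases rows

Fix: Switch to LEFT JOIN to retain unmatched parent rows

Corrected query:
SELECT p.name, COUNT(c.id) FROM customers p LEFT JOIN purchases c ON c.customer_id = p.id GROUP BY p.name

Result:
name  | COUNT(c.id)
------+------------
Alice | 3          
Carol | 0          
Grace | 2          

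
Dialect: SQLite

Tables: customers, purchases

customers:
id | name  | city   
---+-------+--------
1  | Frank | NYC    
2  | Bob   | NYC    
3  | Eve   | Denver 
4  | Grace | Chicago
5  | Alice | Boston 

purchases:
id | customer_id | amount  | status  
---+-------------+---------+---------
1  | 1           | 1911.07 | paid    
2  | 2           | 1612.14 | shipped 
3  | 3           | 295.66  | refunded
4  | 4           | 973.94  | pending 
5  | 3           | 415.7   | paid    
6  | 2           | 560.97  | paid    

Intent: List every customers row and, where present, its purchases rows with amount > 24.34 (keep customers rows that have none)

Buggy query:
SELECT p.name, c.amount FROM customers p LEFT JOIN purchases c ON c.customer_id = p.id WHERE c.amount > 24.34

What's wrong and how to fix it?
Bug: Filtering c.amount in WHERE discards the NULL rows produced by LEFT JOIN, turning it into an inner join

Fix: Move the right-table condition into the ON clause so unmatched parents are kept

Corrected query:
SELECT p.name, c.amount FROM customers p LEFT JOIN purchases c ON c.customer_id = p.id AND c.amount > 24.34

Result:
name  | amount 
------+--------
Frank | 1911.07
Bob   | 560.97 
Bob   | 1612.14
Eve   | 295.66 
Eve   | 415.7  
Grace | 973.94 
Alice | NULL   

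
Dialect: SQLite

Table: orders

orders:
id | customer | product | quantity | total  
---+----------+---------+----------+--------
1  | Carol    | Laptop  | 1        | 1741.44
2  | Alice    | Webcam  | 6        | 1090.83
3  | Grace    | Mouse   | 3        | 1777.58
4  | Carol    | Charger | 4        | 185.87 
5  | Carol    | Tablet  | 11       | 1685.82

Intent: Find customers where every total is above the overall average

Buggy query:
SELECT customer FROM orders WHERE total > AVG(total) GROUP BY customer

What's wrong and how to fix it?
Bug: WHERE evaluates per row before aggregation, so AVG() is unavailable

Fix: Use a subquery for AVG and a HAVING MIN(...) filter so the condition holds for every row in the group

Corrected query:
SELECT customer FROM orders GROUP BY customer HAVING MIN(total) > (SELECT AVG(total) FROM orders)

Result:
customer
--------
Grace   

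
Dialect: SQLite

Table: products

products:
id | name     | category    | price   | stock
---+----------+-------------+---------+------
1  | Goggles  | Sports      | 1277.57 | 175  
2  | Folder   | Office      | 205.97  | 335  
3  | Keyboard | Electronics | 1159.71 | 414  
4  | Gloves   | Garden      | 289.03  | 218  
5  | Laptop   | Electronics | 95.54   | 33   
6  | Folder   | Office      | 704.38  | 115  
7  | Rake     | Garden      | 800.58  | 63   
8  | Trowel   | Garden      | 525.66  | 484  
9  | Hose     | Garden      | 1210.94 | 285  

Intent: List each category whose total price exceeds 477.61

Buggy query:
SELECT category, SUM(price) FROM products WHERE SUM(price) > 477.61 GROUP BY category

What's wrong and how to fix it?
Bug: Aggregate functions cannot appear in a WHERE clause

Fix: Move the aggregate condition to a HAVING clause

Corrected query:
SELECT category, SUM(price) FROM products GROUP BY category HAVING SUM(price) > 477.61

Result:
category    | SUM(price)
------------+-----------
Electronics | 1255.25   
Garden      | 2826.21   
Office      | 910.35    
Sports      | 1277.57   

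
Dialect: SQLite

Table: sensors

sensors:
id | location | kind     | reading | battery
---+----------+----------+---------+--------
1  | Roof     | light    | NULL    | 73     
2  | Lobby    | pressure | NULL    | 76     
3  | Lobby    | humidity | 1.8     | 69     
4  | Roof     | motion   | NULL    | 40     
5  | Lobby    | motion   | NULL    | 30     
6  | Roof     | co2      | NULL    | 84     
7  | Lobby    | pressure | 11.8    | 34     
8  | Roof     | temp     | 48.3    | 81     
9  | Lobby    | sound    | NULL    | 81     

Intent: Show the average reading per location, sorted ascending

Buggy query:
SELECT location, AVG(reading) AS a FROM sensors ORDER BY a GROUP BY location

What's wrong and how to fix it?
Bug: ORDER BY appears before GROUP BY; SQL clause order requires GROUP BY first

Fix: Move ORDER BY to the end, after GROUP BY

Corrected query:
SELECT location, AVG(reading) AS a FROM sensors GROUP BY location ORDER BY a

Result:
location | a   
---------+-----
Lobby    | 6.8 
Roof     | 48.3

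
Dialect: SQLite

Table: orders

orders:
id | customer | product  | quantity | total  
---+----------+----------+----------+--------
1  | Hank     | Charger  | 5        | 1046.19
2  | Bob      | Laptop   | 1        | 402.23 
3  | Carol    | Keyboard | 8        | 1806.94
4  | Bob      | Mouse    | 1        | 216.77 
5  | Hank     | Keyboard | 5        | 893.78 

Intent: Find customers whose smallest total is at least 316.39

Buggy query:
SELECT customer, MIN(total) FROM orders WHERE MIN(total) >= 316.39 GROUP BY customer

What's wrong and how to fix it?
Bug: Aggregates like MIN are computed per group after WHERE runs

Fix: Use HAVING for the per-group MIN condition

Corrected query:
SELECT customer, MIN(total) FROM orders GROUP BY customer HAVING MIN(total) >= 316.39

Result:
customer | MIN(total)
---------+-----------
Carol    | 1806.94   
Hank     | 893.78    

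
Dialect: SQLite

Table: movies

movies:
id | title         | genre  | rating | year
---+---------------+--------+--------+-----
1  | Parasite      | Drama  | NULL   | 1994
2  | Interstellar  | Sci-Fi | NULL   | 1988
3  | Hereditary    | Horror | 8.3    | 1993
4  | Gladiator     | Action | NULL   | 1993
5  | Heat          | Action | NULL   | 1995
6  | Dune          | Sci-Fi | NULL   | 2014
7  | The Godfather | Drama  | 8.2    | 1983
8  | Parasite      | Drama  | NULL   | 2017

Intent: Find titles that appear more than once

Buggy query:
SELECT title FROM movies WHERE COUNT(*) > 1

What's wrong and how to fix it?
Bug: COUNT(*) is an aggregate and cannot be used in WHERE

Fix: Group first, then use HAVING for the count condition

Corrected query:
SELECT title FROM movies GROUP BY title HAVING COUNT(*) > 1

Result:
title   
--------
Parasite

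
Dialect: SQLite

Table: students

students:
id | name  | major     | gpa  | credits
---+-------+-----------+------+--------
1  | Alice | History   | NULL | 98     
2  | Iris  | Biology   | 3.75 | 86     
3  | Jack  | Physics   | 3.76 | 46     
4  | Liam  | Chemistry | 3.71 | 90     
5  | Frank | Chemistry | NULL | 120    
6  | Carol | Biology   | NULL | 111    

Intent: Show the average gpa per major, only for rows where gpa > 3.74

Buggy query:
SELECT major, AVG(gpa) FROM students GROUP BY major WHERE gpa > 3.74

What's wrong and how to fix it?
Bug: Row-level WHERE must come before GROUP BY in the clause order

Fix: Move the WHERE clause before GROUP BY

Corrected query:
SELECT major, AVG(gpa) FROM students WHERE gpa > 3.74 GROUP BY major

Result:
major   | AVG(gpa)
--------+---------
Biology | 3.75    
Physics | 3.76    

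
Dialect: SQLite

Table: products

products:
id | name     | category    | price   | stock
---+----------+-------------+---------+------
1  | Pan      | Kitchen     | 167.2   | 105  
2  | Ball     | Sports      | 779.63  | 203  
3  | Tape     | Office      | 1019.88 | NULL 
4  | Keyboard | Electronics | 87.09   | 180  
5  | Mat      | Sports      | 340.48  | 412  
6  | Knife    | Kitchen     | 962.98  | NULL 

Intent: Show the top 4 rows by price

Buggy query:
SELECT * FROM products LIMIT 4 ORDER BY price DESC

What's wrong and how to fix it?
Bug: LIMIT must come after ORDER BY

Fix: Swap the clauses: ORDER BY first, then LIMIT

Corrected query:
SELECT * FROM products ORDER BY price DESC LIMIT 4

Result:
id | name  | category | price   | stock
---+-------+----------+---------+------
3  | Tape  | Office   | 1019.88 | NULL 
6  | Knife | Kitchen  | 962.98  | NULL 
2  | Ball  | Sports   | 779.63  | 203  
5  | Mat   | Sports   | 340.48  | 412  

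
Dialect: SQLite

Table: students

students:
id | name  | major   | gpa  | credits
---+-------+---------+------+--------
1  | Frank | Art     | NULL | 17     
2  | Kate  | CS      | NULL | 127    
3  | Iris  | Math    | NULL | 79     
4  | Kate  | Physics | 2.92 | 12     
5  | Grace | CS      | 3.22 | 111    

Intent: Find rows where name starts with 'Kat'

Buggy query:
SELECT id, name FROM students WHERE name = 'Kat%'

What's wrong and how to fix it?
Bug: '=' compares the literal string including the % character; pattern matching needs LIKE

Fix: Replace '=' with LIKE so 'Kat%' is treated as a pattern

Corrected query:
SELECT id, name FROM students WHERE name LIKE 'Kat%'

Result:
id | name
---+-----
2  | Kate
4  | Kate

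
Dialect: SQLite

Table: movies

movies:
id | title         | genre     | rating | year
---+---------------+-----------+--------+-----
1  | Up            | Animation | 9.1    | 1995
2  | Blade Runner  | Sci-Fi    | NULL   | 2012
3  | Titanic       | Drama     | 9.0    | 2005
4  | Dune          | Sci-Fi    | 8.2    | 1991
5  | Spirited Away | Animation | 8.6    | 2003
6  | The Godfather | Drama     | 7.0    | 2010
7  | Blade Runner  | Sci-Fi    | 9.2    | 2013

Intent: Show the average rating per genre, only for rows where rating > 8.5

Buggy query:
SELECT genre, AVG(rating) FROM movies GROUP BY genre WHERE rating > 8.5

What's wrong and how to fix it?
Bug: WHERE cannot follow GROUP BY

Fix: Place WHERE between FROM and GROUP BY

Corrected query:
SELECT genre, AVG(rating) FROM movies WHERE rating > 8.5 GROUP BY genre

Result:
genre     | AVG(rating)
----------+------------
Animation | 8.85       
Drama     | 9          
Sci-Fi    | 9.2        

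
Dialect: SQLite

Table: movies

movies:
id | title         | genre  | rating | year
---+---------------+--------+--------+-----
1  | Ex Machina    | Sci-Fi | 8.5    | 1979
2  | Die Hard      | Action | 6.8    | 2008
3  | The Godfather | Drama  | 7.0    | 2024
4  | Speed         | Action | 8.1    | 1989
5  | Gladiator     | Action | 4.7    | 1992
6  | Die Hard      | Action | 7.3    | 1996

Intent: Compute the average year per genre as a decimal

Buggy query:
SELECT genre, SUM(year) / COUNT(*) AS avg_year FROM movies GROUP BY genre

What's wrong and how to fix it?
Bug: Both operands are integers, so '/' performs integer division and truncates

Fix: Multiply by 1.0 (or CAST to REAL) to force floating-point division

Corrected query:
SELECT genre, SUM(year) * 1.0 / COUNT(*) AS avg_year FROM movies GROUP BY genre

Result:
genre  | avg_year
-------+---------
Action | 1996.25 
Drama  | 2024    
Sci-Fi | 1979    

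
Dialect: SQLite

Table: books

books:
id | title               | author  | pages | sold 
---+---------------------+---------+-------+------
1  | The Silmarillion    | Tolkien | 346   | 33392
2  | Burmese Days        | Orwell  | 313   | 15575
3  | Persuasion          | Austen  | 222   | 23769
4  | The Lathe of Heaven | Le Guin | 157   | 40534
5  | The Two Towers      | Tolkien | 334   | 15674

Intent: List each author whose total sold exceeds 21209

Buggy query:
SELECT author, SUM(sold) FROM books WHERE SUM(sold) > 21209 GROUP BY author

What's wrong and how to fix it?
Bug: WHERE runs before GROUP BY, so aggregates aren't available there

Fix: Move the aggregate condition to a HAVING clause

Corrected query:
SELECT author, SUM(sold) FROM books GROUP BY author HAVING SUM(sold) > 21209

Result:
author  | SUM(sold)
--------+----------
Austen  | 23769    
Le Guin | 40534    
Tolkien | 49066    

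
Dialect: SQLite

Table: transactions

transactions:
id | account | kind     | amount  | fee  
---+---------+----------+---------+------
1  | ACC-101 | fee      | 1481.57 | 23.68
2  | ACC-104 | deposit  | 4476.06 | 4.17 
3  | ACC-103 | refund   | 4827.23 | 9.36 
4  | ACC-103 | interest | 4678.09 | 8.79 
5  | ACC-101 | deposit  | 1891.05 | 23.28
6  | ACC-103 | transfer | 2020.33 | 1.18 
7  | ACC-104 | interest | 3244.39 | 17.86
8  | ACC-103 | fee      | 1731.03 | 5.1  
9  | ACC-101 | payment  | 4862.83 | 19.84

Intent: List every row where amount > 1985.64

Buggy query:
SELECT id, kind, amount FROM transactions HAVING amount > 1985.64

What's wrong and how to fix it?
Bug: This is a non-aggregate query (no GROUP BY, no aggregates), so in SQLite the HAVING clause is invalid here; a row-level condition belongs in WHERE

Fix: Use WHERE for row-level filtering

Corrected query:
SELECT id, kind, amount FROM transactions WHERE amount > 1985.64

Result:
id | kind     | amount 
---+----------+--------
2  | deposit  | 4476.06
3  | refund   | 4827.23
4  | interest | 4678.09
6  | transfer | 2020.33
7  | interest | 3244.39
9  | payment  | 4862.83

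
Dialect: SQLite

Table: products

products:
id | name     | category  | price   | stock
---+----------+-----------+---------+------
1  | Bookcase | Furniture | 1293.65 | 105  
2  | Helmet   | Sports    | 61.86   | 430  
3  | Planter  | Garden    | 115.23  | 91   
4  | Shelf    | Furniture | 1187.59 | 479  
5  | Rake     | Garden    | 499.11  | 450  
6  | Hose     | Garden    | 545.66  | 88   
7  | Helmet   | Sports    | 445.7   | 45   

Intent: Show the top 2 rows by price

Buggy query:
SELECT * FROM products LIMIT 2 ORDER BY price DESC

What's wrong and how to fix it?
Bug: ORDER BY cannot follow LIMIT; LIMIT is the final clause

Fix: Swap the clauses: ORDER BY first, then LIMIT

Corrected query:
SELECT * FROM products ORDER BY price DESC LIMIT 2

Result:
id | name     | category  | price   | stock
---+----------+-----------+---------+------
1  | Bookcase | Furniture | 1293.65 | 105  
4  | Shelf    | Furniture | 1187.59 | 479  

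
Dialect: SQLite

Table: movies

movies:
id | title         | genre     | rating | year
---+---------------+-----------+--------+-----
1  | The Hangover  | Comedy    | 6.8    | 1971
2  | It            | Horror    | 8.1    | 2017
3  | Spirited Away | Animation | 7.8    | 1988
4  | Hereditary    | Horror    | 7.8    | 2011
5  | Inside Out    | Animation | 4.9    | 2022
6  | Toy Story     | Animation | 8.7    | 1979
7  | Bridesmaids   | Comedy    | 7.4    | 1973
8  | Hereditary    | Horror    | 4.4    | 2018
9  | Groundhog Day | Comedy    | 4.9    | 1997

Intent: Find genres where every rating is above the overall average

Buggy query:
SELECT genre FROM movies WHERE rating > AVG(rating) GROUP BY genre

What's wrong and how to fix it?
Bug: AVG() is an aggregate; it can't sit directly in WHERE

Fix: Use a subquery for AVG and a HAVING MIN(...) filter so the condition holds for every row in the group

Corrected query:
SELECT genre FROM movies GROUP BY genre HAVING MIN(rating) > (SELECT AVG(rating) FROM movies)

Result:
(no rows)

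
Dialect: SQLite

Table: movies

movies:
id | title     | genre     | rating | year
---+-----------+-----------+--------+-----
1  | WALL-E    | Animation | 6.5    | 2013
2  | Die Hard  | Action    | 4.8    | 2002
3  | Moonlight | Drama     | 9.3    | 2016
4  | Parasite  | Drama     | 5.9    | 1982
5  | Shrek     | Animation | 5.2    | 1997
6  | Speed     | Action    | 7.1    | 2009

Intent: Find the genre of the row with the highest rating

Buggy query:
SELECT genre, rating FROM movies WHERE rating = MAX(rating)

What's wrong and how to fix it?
Bug: MAX(rating) is an aggregate and cannot be used directly in WHERE

Fix: Wrap MAX in a scalar subquery so WHERE compares against a single value

Corrected query:
SELECT genre, rating FROM movies WHERE rating = (SELECT MAX(rating) FROM movies)

Result:
genre | rating
------+-------
Drama | 9.3   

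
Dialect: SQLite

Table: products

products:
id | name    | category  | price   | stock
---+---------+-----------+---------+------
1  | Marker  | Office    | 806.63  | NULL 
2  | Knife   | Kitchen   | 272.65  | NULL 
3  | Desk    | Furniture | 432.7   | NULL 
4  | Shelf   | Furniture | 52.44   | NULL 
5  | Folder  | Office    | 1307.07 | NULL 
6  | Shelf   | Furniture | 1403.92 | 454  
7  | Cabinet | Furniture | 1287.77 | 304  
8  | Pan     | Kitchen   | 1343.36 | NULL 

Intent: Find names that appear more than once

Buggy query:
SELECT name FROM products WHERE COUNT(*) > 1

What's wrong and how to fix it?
Bug: COUNT(*) is an aggregate and cannot be used in WHERE

Fix: Group first, then use HAVING for the count condition

Corrected query:
SELECT name FROM products GROUP BY name HAVING COUNT(*) > 1

Result:
name 
-----
Shelf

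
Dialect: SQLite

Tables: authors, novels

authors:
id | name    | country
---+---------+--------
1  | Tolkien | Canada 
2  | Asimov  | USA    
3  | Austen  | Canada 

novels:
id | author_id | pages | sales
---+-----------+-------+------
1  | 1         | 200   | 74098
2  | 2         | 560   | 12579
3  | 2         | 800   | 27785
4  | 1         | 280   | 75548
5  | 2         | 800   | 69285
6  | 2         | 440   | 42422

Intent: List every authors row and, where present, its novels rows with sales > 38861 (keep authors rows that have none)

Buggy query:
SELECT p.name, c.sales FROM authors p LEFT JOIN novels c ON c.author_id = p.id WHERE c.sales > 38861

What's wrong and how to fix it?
Bug: Filtering c.sales in WHERE discards the NULL rows produced by LEFT JOIN, turning it into an inner join

Fix: Move the right-table condition into the ON clause so unmatched parents are kept

Corrected query:
SELECT p.name, c.sales FROM authors p LEFT JOIN novels c ON c.author_id = p.id AND c.sales > 38861

Result:
name    | sales
--------+------
Tolkien | 74098
Tolkien | 75548
Asimov  | 42422
Asimov  | 69285
Austen  | NULL 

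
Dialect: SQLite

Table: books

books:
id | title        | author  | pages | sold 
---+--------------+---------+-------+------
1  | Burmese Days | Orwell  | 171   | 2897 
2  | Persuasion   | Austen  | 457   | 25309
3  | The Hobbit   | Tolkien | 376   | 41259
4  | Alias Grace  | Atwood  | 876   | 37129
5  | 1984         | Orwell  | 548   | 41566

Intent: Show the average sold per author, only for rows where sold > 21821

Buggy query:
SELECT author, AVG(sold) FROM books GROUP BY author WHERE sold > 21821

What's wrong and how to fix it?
Bug: WHERE cannot follow GROUP BY

Fix: Move the WHERE clause before GROUP BY

Corrected query:
SELECT author, AVG(sold) FROM books WHERE sold > 21821 GROUP BY author

Result:
author  | AVG(sold)
--------+----------
Atwood  | 37129    
Austen  | 25309    
Orwell  | 41566    
Tolkien | 41259    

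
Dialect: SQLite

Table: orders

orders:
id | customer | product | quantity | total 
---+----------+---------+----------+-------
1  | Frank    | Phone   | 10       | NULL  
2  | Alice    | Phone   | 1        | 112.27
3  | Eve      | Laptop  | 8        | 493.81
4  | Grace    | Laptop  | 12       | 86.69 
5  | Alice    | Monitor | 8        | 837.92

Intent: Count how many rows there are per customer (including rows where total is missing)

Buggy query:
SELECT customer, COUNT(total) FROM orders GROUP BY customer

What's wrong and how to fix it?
Bug: COUNT(column) counts non-NULL values only; rows with NULL total aren't counted

Fix: Use COUNT(*) to count all rows regardless of NULL

Corrected query:
SELECT customer, COUNT(*) FROM orders GROUP BY customer

Result:
customer | COUNT(*)
---------+---------
Alice    | 2       
Eve      | 1       
Frank    | 1       
Grace    | 1       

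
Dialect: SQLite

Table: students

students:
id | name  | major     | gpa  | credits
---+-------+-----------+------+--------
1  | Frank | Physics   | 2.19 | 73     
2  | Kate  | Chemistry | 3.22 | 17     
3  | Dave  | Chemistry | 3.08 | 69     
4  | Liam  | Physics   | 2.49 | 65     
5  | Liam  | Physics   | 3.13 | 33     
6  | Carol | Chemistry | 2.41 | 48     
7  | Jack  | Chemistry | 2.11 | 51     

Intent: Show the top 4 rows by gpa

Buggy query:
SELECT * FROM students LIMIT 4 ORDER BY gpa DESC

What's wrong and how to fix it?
Bug: ORDER BY cannot follow LIMIT; LIMIT is the final clause

Fix: Swap the clauses: ORDER BY first, then LIMIT

Corrected query:
SELECT * FROM students ORDER BY gpa DESC LIMIT 4

Result:
id | name | major     | gpa  | credits
---+------+-----------+------+--------
2  | Kate | Chemistry | 3.22 | 17     
5  | Liam | Physics   | 3.13 | 33     
3  | Dave | Chemistry | 3.08 | 69     
4  | Liam | Physics   | 2.49 | 65     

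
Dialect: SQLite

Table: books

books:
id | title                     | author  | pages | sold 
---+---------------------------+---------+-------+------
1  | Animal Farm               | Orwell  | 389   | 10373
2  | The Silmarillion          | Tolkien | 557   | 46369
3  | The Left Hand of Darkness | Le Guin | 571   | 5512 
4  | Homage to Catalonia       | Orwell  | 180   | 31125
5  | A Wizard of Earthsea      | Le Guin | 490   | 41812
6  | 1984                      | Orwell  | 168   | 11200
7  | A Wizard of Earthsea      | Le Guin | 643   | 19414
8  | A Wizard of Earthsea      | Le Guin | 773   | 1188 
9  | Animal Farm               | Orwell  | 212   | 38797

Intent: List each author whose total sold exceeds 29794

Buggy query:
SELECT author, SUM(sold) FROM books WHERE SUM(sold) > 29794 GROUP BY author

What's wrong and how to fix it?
Bug: SUM(sold) is an aggregate, but WHERE filters rows before aggregation

Fix: Use HAVING (which filters groups after aggregation) instead of WHERE

Corrected query:
SELECT author, SUM(sold) FROM books GROUP BY author HAVING SUM(sold) > 29794

Result:
author  | SUM(sold)
--------+----------
Le Guin | 67926    
Orwell  | 91495    
Tolkien | 46369    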